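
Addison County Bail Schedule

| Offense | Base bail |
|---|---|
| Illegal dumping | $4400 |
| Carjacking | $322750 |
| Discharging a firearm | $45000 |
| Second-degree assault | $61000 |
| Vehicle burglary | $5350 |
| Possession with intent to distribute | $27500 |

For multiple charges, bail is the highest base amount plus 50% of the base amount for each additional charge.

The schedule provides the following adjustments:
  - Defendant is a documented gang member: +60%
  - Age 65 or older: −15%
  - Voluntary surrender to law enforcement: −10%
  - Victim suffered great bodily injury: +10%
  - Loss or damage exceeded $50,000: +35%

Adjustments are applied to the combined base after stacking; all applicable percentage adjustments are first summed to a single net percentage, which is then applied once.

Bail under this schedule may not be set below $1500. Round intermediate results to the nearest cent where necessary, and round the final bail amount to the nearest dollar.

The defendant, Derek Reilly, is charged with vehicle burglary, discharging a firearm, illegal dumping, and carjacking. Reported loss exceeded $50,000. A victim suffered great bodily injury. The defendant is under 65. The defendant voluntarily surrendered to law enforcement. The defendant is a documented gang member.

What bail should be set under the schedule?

$682744

Base amounts from the schedule: vehicle burglary $5350; discharging a firearm $45000; illegal dumping $4400; carjacking $322750.
Stacking rule: highest base plus 50% of each additional charge. Highest is carjacking at $322750. Additional: $5350 × 50% = $2675; $45000 × 50% = $22500; $4400 × 50% = $2200. Combined base = $322750 + $27375 = $350125.
Net percentage adjustment: +60% −10% +10% +35% = +95%. $350125 × 1.95 = $682743.75.
$682743.75 is at or above the $1500 minimum.
Rounded to the nearest dollar: $682744.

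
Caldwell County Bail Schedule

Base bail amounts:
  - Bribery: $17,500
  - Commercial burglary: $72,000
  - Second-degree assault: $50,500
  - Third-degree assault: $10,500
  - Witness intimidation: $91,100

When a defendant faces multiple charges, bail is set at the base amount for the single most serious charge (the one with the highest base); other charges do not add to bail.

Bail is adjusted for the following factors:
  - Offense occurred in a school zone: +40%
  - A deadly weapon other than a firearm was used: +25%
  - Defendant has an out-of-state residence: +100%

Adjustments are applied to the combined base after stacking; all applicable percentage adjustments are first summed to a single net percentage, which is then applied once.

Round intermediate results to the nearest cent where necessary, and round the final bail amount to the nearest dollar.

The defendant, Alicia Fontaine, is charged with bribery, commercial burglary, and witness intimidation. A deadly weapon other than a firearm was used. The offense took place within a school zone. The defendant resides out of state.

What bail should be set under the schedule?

$241,415

Base amounts from the schedule: bribery $17,500; commercial burglary $72,000; witness intimidation $91,100.
Stacking rule: use the highest base only. Highest is witness intimidation at $91,100. Combined base = $91,100.
Net percentage adjustment: +40% +25% +100% = +165%. $91,100 × 2.65 = $241,415.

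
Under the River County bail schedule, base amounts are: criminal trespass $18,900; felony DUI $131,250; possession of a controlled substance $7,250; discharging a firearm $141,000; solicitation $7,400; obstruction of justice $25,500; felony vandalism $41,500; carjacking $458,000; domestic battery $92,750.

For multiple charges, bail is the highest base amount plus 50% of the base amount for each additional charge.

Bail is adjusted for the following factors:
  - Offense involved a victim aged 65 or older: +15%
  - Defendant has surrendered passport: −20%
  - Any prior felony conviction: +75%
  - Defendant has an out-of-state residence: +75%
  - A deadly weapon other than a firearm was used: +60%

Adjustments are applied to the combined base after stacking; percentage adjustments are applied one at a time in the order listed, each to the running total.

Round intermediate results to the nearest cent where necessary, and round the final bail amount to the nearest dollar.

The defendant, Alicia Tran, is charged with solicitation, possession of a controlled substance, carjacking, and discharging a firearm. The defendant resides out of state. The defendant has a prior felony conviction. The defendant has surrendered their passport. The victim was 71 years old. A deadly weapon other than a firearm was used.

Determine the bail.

Base amounts from the schedule: solicitation $7,400; possession of a controlled substance $7,250; carjacking $458,000; discharging a firearm $141,000.
Stacking rule: highest base plus 50% of each additional charge. Highest is carjacking at $458,000. Additional: $7,400 × 50% = $3,700; $7,250 × 50% = $3,625; $141,000 × 50% = $70,500. Combined base = $458,000 + $77,825 = $535,825.
Offense involved a victim aged 65 or older (+15%): $535,825 × 1.15 = $616,198.75.
Defendant has surrendered passport (−20%): $616,198.75 × 0.8 = $492,959.
Any prior felony conviction (+75%): $492,959 × 1.75 = $862,678.25.
Defendant has an out-of-state residence (+75%): $862,678.25 × 1.75 = $1,509,686.94.
A deadly weapon other than a firearm was used (+60%): $1,509,686.94 × 1.6 = $2,415,499.10.
Rounded to the nearest dollar: $2,415,499.

$2,415,499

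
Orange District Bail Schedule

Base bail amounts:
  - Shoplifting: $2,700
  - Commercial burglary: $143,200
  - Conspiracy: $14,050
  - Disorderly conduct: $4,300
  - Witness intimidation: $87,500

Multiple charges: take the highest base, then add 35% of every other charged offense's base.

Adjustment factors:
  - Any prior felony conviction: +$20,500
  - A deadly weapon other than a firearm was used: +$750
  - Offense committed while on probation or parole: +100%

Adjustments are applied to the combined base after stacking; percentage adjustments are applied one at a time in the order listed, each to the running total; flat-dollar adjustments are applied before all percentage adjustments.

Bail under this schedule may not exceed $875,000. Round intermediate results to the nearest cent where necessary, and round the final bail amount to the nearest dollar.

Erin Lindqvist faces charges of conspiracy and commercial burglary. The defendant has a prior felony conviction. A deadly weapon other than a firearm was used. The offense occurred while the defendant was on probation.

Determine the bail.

Base amounts from the schedule: conspiracy $14,050; commercial burglary $143,200.
Stacking rule: highest base plus 35% of each additional charge. Highest is commercial burglary at $143,200. Additional: $14,050 × 35% = $4,917.50. Combined base = $143,200 + $4,917.50 = $148,117.50.
Any prior felony conviction (+$20,500 flat): $148,117.50 + $20,500 = $168,617.50.
A deadly weapon other than a firearm was used (+$750 flat): $168,617.50 + $750 = $169,367.50.
Offense committed while on probation or parole (+100%): $169,367.50 × 2 = $338,735.
$338,735 is within the $875,000 maximum.

$338,735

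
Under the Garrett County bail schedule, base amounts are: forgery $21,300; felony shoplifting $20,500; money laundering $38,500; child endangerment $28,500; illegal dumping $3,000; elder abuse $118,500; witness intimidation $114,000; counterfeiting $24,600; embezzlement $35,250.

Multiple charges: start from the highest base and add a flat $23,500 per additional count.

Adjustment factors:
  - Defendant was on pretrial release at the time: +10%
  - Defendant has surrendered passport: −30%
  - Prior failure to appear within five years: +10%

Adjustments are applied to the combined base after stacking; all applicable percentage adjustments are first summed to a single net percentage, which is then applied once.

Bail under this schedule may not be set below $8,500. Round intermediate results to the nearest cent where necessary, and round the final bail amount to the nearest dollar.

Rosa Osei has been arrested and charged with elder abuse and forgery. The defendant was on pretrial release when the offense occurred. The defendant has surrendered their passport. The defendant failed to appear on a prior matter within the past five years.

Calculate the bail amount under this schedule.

$127,800

Base amounts from the schedule: elder abuse $118,500; forgery $21,300.
Stacking rule: highest base plus $23,500 per additional charge. Highest is elder abuse at $118,500; 1 additional charge → +$23,500. Combined base = $142,000.
Net percentage adjustment: +10% −30% +10% = −10%. $142,000 × 0.9 = $127,800.
$127,800 is at or above the $8,500 minimum.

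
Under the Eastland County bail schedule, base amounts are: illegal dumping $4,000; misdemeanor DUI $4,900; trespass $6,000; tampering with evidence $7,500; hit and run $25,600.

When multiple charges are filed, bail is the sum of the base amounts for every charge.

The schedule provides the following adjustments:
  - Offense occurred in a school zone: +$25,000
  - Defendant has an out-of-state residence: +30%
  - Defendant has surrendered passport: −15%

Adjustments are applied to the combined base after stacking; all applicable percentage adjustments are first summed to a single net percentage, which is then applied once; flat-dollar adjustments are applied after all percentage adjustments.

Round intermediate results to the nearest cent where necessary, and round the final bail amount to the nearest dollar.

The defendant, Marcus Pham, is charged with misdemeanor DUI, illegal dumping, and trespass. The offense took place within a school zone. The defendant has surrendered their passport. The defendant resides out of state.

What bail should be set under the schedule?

$42,135

Base amounts from the schedule: misdemeanor DUI $4,900; illegal dumping $4,000; trespass $6,000.
Stacking rule: sum of all bases. $4,900 + $4,000 + $6,000 = $14,900.
Net percentage adjustment: +30% −15% = +15%. $14,900 × 1.15 = $17,135.
Offense occurred in a school zone (+$25,000 flat): $17,135 + $25,000 = $42,135.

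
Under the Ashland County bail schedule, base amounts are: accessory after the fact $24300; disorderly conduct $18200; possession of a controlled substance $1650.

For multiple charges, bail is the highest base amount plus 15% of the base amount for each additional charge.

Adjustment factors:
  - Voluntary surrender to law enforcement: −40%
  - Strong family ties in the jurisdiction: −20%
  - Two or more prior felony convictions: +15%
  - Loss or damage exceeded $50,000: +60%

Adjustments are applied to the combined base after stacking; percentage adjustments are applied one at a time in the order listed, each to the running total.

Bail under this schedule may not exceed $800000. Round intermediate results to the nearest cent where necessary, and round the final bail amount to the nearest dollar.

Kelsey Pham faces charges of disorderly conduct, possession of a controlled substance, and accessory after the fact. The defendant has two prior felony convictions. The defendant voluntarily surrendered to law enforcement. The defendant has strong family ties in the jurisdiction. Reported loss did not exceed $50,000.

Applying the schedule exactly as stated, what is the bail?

Base amounts from the schedule: disorderly conduct $18200; possession of a controlled substance $1650; accessory after the fact $24300.
Stacking rule: highest base plus 15% of each additional charge. Highest is accessory after the fact at $24300. Additional: $18200 × 15% = $2730; $1650 × 15% = $247.50. Combined base = $24300 + $2977.50 = $27277.50.
Voluntary surrender to law enforcement (−40%): $27277.50 × 0.6 = $16366.50.
Strong family ties in the jurisdiction (−20%): $16366.50 × 0.8 = $13093.20.
Two or more prior felony convictions (+15%): $13093.20 × 1.15 = $15057.18.
$15057.18 is within the $800000 maximum.
Rounded to the nearest dollar: $15057.

$15057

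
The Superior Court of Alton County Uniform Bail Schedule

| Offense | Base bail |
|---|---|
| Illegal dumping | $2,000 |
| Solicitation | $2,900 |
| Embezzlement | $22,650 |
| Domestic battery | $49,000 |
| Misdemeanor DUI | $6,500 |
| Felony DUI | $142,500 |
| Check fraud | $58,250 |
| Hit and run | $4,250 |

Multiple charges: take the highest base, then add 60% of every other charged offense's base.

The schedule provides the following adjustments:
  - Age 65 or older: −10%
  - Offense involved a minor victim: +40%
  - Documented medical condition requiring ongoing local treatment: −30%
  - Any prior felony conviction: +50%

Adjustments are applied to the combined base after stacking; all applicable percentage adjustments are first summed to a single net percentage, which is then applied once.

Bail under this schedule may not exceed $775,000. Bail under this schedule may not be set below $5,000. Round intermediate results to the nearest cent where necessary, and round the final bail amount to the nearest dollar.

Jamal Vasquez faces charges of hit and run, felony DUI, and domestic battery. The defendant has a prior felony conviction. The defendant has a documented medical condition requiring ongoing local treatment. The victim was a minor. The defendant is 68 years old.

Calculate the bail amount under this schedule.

$261,675

Base amounts from the schedule: hit and run $4,250; felony DUI $142,500; domestic battery $49,000.
Stacking rule: highest base plus 60% of each additional charge. Highest is felony DUI at $142,500. Additional: $4,250 × 60% = $2,550; $49,000 × 60% = $29,400. Combined base = $142,500 + $31,950 = $174,450.
Net percentage adjustment: −10% +40% −30% +50% = +50%. $174,450 × 1.5 = $261,675.
$261,675 is within the $775,000 maximum.
$261,675 is at or above the $5,000 minimum.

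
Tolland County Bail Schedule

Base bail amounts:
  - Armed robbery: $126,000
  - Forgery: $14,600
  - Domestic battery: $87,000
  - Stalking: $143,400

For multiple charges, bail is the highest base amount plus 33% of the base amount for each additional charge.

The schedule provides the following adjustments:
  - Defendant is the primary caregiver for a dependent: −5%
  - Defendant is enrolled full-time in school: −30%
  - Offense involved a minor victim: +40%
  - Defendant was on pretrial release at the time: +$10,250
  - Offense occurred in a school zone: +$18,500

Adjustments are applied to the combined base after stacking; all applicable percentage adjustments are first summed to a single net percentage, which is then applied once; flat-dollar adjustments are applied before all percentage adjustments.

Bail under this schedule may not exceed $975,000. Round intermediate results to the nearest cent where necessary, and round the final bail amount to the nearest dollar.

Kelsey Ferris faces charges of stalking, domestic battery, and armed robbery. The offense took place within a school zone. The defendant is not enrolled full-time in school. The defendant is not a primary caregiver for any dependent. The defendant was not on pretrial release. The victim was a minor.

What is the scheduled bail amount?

Base amounts from the schedule: stalking $143,400; domestic battery $87,000; armed robbery $126,000.
Stacking rule: highest base plus 33% of each additional charge. Highest is stalking at $143,400. Additional: $87,000 × 33% = $28,710; $126,000 × 33% = $41,580. Combined base = $143,400 + $70,290 = $213,690.
Offense occurred in a school zone (+$18,500 flat): $213,690 + $18,500 = $232,190.
Offense involved a minor victim (+40%): $232,190 × 1.4 = $325,066.
$325,066 is within the $975,000 maximum.

$325,066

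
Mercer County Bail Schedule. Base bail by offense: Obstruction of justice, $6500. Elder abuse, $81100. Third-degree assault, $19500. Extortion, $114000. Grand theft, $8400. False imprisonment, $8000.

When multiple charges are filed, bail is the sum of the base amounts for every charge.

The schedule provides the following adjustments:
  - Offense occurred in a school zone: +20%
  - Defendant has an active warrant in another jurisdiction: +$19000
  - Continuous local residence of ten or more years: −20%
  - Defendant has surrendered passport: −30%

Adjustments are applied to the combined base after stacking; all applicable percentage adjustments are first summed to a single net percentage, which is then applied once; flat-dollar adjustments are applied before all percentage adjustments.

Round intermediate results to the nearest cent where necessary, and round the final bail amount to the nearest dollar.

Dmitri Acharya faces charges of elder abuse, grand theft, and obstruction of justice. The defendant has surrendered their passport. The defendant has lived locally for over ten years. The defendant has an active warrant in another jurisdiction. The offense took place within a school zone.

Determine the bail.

$80500

Base amounts from the schedule: elder abuse $81100; grand theft $8400; obstruction of justice $6500.
Stacking rule: sum of all bases. $81100 + $8400 + $6500 = $96000.
Defendant has an active warrant in another jurisdiction (+$19000 flat): $96000 + $19000 = $115000.
Net percentage adjustment: +20% −20% −30% = −30%. $115000 × 0.7 = $80500.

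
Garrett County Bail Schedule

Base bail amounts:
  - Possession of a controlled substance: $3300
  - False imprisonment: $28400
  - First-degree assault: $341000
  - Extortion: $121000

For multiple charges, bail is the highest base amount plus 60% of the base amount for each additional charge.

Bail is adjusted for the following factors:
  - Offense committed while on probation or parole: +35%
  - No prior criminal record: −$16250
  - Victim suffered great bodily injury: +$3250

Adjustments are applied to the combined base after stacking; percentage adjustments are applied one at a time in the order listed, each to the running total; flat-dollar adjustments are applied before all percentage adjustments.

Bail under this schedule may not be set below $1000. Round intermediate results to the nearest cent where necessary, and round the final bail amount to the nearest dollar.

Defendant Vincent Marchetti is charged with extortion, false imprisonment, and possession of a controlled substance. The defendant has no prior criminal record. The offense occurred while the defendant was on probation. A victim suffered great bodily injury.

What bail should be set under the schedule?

$171477

Base amounts from the schedule: extortion $121000; false imprisonment $28400; possession of a controlled substance $3300.
Stacking rule: highest base plus 60% of each additional charge. Highest is extortion at $121000. Additional: $28400 × 60% = $17040; $3300 × 60% = $1980. Combined base = $121000 + $19020 = $140020.
No prior criminal record (−$16250 flat): $140020 − $16250 = $123770.
Victim suffered great bodily injury (+$3250 flat): $123770 + $3250 = $127020.
Offense committed while on probation or parole (+35%): $127020 × 1.35 = $171477.
$171477 is at or above the $1000 minimum.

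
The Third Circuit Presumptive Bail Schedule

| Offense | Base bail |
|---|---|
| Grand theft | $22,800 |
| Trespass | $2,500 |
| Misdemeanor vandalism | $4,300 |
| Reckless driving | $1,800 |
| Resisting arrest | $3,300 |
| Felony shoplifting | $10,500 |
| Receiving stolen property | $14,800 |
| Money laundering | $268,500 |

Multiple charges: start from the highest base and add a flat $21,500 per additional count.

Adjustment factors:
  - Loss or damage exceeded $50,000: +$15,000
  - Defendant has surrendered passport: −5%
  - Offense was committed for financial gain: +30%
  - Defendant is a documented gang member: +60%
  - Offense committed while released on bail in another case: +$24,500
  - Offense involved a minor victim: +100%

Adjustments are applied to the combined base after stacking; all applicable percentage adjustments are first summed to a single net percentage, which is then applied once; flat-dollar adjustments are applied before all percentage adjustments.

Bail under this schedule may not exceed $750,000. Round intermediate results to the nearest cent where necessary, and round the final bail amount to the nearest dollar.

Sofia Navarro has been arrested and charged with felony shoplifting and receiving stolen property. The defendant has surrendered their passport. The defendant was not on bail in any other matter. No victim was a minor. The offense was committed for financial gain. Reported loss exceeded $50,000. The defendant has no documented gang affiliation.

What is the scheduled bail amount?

Base amounts from the schedule: felony shoplifting $10,500; receiving stolen property $14,800.
Stacking rule: highest base plus $21,500 per additional charge. Highest is receiving stolen property at $14,800; 1 additional charge → +$21,500. Combined base = $36,300.
Loss or damage exceeded $50,000 (+$15,000 flat): $36,300 + $15,000 = $51,300.
Net percentage adjustment: −5% +30% = +25%. $51,300 × 1.25 = $64,125.
$64,125 is within the $750,000 maximum.

$64,125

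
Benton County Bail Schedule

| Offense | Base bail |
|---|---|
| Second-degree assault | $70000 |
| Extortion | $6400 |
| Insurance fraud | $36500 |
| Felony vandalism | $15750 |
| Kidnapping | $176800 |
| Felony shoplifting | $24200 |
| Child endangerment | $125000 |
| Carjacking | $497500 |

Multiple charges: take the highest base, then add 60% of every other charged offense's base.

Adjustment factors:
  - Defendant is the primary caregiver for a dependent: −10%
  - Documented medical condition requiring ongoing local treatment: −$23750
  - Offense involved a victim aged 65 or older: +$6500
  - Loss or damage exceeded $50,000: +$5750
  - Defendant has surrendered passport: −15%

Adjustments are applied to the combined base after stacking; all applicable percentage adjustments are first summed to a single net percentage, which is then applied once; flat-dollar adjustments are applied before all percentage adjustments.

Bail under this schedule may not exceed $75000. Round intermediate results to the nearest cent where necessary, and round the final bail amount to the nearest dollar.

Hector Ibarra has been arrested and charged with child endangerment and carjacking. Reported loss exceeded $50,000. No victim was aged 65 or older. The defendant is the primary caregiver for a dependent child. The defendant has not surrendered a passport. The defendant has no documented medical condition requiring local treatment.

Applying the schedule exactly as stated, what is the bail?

$75000

Base amounts from the schedule: child endangerment $125000; carjacking $497500.
Stacking rule: highest base plus 60% of each additional charge. Highest is carjacking at $497500. Additional: $125000 × 60% = $75000. Combined base = $497500 + $75000 = $572500.
Loss or damage exceeded $50,000 (+$5750 flat): $572500 + $5750 = $578250.
Defendant is the primary caregiver for a dependent (−10%): $578250 × 0.9 = $520425.
Result $520425 exceeds the maximum of $75000; bail is capped at $75000.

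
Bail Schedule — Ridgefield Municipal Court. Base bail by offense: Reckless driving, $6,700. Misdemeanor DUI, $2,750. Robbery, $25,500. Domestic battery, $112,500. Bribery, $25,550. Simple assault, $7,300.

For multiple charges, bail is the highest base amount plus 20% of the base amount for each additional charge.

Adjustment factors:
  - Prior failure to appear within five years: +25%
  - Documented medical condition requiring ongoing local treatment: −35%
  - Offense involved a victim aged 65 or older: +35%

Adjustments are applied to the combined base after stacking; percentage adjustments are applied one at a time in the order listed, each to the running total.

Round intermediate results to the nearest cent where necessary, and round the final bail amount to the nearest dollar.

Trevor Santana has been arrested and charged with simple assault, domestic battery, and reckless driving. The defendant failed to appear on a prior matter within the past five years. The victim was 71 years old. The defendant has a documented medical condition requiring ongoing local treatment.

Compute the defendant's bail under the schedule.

Base amounts from the schedule: simple assault $7,300; domestic battery $112,500; reckless driving $6,700.
Stacking rule: highest base plus 20% of each additional charge. Highest is domestic battery at $112,500. Additional: $7,300 × 20% = $1,460; $6,700 × 20% = $1,340. Combined base = $112,500 + $2,800 = $115,300.
Prior failure to appear within five years (+25%): $115,300 × 1.25 = $144,125.
Documented medical condition requiring ongoing local treatment (−35%): $144,125 × 0.65 = $93,681.25.
Offense involved a victim aged 65 or older (+35%): $93,681.25 × 1.35 = $126,469.69.
Rounded to the nearest dollar: $126,470.

$126,470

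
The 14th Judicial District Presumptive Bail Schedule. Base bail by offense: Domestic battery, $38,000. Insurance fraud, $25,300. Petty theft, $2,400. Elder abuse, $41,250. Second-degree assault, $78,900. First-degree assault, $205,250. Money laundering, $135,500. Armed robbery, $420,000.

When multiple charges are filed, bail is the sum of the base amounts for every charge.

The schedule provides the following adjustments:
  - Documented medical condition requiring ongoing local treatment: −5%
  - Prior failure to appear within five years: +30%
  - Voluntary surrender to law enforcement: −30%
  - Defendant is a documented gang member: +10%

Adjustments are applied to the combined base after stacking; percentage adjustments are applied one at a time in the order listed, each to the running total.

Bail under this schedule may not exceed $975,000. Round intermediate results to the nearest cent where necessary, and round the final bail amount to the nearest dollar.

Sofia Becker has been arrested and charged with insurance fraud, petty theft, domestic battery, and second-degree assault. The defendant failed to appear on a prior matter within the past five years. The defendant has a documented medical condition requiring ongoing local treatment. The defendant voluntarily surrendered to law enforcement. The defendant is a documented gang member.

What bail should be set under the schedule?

$137,507

Base amounts from the schedule: insurance fraud $25,300; petty theft $2,400; domestic battery $38,000; second-degree assault $78,900.
Stacking rule: sum of all bases. $25,300 + $2,400 + $38,000 + $78,900 = $144,600.
Documented medical condition requiring ongoing local treatment (−5%): $144,600 × 0.95 = $137,370.
Prior failure to appear within five years (+30%): $137,370 × 1.3 = $178,581.
Voluntary surrender to law enforcement (−30%): $178,581 × 0.7 = $125,006.70.
Defendant is a documented gang member (+10%): $125,006.70 × 1.1 = $137,507.37.
$137,507.37 is within the $975,000 maximum.
Rounded to the nearest dollar: $137,507.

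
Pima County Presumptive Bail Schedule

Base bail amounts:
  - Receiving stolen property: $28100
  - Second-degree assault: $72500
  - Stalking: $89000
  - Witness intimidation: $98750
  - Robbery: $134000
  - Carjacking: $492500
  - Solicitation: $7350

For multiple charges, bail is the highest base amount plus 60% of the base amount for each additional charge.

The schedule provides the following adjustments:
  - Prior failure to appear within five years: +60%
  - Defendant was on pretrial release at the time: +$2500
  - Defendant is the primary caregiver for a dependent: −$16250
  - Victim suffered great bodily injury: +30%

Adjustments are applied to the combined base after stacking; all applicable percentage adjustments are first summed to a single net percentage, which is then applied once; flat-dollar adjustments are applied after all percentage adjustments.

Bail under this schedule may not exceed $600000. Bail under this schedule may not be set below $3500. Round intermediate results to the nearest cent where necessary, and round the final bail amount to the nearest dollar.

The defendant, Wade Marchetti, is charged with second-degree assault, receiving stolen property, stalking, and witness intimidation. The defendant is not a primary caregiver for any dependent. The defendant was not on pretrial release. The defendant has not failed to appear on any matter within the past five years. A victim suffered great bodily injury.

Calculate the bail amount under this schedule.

$276263

Base amounts from the schedule: second-degree assault $72500; receiving stolen property $28100; stalking $89000; witness intimidation $98750.
Stacking rule: highest base plus 60% of each additional charge. Highest is witness intimidation at $98750. Additional: $72500 × 60% = $43500; $28100 × 60% = $16860; $89000 × 60% = $53400. Combined base = $98750 + $113760 = $212510.
Victim suffered great bodily injury (+30%): $212510 × 1.3 = $276263.
$276263 is within the $600000 maximum.
$276263 is at or above the $3500 minimum.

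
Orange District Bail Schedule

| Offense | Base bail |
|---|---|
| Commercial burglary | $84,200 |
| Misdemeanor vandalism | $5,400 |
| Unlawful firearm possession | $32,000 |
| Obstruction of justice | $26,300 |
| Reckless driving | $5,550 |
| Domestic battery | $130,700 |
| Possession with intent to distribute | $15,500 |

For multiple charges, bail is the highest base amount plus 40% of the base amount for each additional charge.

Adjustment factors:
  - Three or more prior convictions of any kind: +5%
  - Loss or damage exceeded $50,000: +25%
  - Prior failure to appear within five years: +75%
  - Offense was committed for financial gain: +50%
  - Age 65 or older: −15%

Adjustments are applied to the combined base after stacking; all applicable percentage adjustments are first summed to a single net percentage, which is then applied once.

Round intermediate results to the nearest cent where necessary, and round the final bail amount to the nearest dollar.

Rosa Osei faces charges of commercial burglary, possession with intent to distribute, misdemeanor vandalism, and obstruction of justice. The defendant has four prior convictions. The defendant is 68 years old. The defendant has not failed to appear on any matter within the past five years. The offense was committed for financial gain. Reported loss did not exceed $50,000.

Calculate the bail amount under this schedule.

$144,312

Base amounts from the schedule: commercial burglary $84,200; possession with intent to distribute $15,500; misdemeanor vandalism $5,400; obstruction of justice $26,300.
Stacking rule: highest base plus 40% of each additional charge. Highest is commercial burglary at $84,200. Additional: $15,500 × 40% = $6,200; $5,400 × 40% = $2,160; $26,300 × 40% = $10,520. Combined base = $84,200 + $18,880 = $103,080.
Net percentage adjustment: +5% +50% −15% = +40%. $103,080 × 1.4 = $144,312.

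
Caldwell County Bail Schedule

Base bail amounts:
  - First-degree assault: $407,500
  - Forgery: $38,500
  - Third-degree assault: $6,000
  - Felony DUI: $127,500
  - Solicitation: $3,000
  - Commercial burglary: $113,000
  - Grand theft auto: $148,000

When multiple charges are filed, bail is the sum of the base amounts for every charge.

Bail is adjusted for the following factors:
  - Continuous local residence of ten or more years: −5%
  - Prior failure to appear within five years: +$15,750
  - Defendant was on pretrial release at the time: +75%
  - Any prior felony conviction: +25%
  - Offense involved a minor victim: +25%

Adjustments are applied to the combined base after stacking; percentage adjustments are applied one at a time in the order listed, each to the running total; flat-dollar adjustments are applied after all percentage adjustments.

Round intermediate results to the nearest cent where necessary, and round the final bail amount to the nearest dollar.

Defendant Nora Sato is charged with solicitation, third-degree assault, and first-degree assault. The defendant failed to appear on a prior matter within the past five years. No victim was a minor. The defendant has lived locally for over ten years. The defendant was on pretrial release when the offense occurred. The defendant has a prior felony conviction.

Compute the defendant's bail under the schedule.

$881,289

Base amounts from the schedule: solicitation $3,000; third-degree assault $6,000; first-degree assault $407,500.
Stacking rule: sum of all bases. $3,000 + $6,000 + $407,500 = $416,500.
Continuous local residence of ten or more years (−5%): $416,500 × 0.95 = $395,675.
Defendant was on pretrial release at the time (+75%): $395,675 × 1.75 = $692,431.25.
Any prior felony conviction (+25%): $692,431.25 × 1.25 = $865,539.06.
Prior failure to appear within five years (+$15,750 flat): $865,539.06 + $15,750 = $881,289.06.
Rounded to the nearest dollar: $881,289.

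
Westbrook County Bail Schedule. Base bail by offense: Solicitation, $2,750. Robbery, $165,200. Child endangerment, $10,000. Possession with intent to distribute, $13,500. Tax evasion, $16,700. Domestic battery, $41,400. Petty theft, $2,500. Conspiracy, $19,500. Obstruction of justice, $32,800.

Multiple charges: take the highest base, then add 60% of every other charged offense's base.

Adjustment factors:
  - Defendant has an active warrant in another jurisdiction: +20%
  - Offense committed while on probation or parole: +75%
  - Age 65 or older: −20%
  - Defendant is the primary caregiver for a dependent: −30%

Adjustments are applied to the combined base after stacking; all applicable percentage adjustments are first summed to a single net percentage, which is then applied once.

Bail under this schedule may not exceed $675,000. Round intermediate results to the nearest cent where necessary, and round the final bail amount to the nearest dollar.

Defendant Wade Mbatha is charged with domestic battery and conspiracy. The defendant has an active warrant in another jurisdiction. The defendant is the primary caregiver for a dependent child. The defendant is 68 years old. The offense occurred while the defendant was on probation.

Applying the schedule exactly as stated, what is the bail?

Base amounts from the schedule: domestic battery $41,400; conspiracy $19,500.
Stacking rule: highest base plus 60% of each additional charge. Highest is domestic battery at $41,400. Additional: $19,500 × 60% = $11,700. Combined base = $41,400 + $11,700 = $53,100.
Net percentage adjustment: +20% +75% −20% −30% = +45%. $53,100 × 1.45 = $76,995.
$76,995 is within the $675,000 maximum.

$76,995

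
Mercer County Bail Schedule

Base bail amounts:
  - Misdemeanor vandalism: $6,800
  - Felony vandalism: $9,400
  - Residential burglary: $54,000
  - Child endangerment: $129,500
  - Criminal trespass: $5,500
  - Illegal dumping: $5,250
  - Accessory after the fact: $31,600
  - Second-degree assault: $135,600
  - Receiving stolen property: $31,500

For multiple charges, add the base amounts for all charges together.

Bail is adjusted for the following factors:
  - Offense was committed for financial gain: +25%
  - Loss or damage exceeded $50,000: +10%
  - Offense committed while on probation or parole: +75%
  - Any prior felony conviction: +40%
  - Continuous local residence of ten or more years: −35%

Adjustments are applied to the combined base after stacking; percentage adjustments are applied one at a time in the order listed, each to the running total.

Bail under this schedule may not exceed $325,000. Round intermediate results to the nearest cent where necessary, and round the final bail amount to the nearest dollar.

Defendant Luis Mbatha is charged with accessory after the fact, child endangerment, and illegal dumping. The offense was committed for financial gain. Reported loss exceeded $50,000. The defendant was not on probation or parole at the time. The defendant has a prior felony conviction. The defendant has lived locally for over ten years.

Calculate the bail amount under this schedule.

$208,145

Base amounts from the schedule: accessory after the fact $31,600; child endangerment $129,500; illegal dumping $5,250.
Stacking rule: sum of all bases. $31,600 + $129,500 + $5,250 = $166,350.
Offense was committed for financial gain (+25%): $166,350 × 1.25 = $207,937.50.
Loss or damage exceeded $50,000 (+10%): $207,937.50 × 1.1 = $228,731.25.
Any prior felony conviction (+40%): $228,731.25 × 1.4 = $320,223.75.
Continuous local residence of ten or more years (−35%): $320,223.75 × 0.65 = $208,145.44.
$208,145.44 is within the $325,000 maximum.
Rounded to the nearest dollar: $208,145.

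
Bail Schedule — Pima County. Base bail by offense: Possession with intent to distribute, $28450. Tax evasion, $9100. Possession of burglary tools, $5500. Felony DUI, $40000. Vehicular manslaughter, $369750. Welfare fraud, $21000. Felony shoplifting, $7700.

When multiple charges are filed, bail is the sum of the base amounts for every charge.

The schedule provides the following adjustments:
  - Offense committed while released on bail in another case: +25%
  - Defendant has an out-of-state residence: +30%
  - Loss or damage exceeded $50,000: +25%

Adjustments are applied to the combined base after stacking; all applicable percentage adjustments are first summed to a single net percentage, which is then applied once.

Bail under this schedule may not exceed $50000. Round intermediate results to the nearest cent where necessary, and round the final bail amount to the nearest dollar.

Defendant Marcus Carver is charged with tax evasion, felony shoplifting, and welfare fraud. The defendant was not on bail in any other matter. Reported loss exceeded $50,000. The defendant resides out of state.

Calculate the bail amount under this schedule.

Base amounts from the schedule: tax evasion $9100; felony shoplifting $7700; welfare fraud $21000.
Stacking rule: sum of all bases. $9100 + $7700 + $21000 = $37800.
Net percentage adjustment: +30% +25% = +55%. $37800 × 1.55 = $58590.
Result $58590 exceeds the maximum of $50000; bail is capped at $50000.

$50000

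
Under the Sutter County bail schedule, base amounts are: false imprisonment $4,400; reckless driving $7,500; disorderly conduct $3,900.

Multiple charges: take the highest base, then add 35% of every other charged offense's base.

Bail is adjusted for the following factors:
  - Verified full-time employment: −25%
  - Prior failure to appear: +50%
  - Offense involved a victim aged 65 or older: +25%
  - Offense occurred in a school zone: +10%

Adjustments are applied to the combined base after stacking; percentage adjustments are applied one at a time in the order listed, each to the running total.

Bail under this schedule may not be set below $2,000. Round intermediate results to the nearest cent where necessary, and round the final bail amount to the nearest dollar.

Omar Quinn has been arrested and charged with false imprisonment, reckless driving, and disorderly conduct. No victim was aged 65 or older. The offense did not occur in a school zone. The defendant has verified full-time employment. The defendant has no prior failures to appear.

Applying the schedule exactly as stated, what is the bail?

Base amounts from the schedule: false imprisonment $4,400; reckless driving $7,500; disorderly conduct $3,900.
Stacking rule: highest base plus 35% of each additional charge. Highest is reckless driving at $7,500. Additional: $4,400 × 35% = $1,540; $3,900 × 35% = $1,365. Combined base = $7,500 + $2,905 = $10,405.
Verified full-time employment (−25%): $10,405 × 0.75 = $7,803.75.
$7,803.75 is at or above the $2,000 minimum.
Rounded to the nearest dollar: $7,804.

$7,804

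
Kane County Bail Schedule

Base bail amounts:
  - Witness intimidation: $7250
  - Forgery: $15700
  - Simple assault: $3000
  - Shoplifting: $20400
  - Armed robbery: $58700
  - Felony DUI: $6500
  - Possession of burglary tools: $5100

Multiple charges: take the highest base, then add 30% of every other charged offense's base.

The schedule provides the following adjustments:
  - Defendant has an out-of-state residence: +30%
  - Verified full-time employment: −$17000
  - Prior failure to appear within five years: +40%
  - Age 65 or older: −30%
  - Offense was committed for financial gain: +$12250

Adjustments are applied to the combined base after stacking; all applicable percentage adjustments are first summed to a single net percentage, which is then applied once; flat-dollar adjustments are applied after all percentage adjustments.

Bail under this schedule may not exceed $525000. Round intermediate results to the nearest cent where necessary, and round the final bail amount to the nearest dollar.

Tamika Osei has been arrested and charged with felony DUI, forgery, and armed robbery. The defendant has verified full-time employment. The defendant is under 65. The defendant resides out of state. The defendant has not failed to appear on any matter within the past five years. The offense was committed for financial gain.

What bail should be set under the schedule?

Base amounts from the schedule: felony DUI $6500; forgery $15700; armed robbery $58700.
Stacking rule: highest base plus 30% of each additional charge. Highest is armed robbery at $58700. Additional: $6500 × 30% = $1950; $15700 × 30% = $4710. Combined base = $58700 + $6660 = $65360.
Defendant has an out-of-state residence (+30%): $65360 × 1.3 = $84968.
Verified full-time employment (−$17000 flat): $84968 − $17000 = $67968.
Offense was committed for financial gain (+$12250 flat): $67968 + $12250 = $80218.
$80218 is within the $525000 maximum.

$80218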